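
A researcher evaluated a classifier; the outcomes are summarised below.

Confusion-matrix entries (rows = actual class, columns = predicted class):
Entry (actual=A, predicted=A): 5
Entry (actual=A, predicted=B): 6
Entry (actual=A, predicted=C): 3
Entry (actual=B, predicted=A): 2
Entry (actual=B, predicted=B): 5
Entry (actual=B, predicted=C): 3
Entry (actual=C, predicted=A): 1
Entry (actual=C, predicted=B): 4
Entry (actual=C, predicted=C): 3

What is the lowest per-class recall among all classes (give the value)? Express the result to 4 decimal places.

0.3571

Per-class recall (TP/(TP+FN)):
  A: TP=5, FN=6+3=9 → 5/14 = 0.35714
  B: TP=5, FN=2+3=5 → 5/10 = 0.50000
  C: TP=3, FN=1+4=5 → 3/8 = 0.37500
Lowest is class 'A' with recall = 0.3571.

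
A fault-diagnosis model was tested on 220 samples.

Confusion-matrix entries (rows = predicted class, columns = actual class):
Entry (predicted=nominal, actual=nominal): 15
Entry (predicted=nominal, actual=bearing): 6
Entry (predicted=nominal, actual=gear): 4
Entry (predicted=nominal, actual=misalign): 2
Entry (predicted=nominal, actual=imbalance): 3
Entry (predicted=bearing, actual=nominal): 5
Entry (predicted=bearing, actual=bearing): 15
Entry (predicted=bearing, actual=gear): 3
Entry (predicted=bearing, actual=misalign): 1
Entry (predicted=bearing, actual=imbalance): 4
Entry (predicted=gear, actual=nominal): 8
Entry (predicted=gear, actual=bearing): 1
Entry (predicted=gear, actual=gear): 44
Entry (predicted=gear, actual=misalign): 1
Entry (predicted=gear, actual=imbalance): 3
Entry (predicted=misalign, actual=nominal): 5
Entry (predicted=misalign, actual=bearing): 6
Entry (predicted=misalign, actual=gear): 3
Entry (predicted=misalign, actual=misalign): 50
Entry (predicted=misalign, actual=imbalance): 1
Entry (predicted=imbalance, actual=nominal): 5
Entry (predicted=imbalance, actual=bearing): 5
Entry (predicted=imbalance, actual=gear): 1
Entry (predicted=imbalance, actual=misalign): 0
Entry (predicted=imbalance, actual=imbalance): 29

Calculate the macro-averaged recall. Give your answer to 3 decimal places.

0.660

Per-class recall (TP/(TP+FN)):
  nominal: TP=15, FN=5+8+5+5=23 → 15/38 = 0.3947
  bearing: TP=15, FN=6+1+6+5=18 → 15/33 = 0.4545
  gear: TP=44, FN=4+3+3+1=11 → 44/55 = 0.8000
  misalign: TP=50, FN=2+1+1+0=4 → 50/54 = 0.9259
  imbalance: TP=29, FN=3+4+3+1=11 → 29/40 = 0.7250
Macro-recall = mean = (0.3947 + 0.4545 + 0.8000 + 0.9259 + 0.7250) / 5 = 0.660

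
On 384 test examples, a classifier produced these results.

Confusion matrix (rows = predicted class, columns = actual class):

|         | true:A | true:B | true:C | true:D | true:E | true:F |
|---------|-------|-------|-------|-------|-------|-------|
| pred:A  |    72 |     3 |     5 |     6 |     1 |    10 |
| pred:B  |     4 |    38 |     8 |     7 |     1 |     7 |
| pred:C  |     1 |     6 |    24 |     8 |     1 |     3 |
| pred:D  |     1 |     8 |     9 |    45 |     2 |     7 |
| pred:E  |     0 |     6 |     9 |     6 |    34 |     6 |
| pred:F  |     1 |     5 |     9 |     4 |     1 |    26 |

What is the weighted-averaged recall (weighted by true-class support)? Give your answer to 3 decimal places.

Per-class recall (TP/(TP+FN)):
  A: TP=72, FN=4+1+1+0+1=7 → 72/79 = 0.9114
  B: TP=38, FN=3+6+8+6+5=28 → 38/66 = 0.5758
  C: TP=24, FN=5+8+9+9+9=40 → 24/64 = 0.3750
  D: TP=45, FN=6+7+8+6+4=31 → 45/76 = 0.5921
  E: TP=34, FN=1+1+1+2+1=6 → 34/40 = 0.8500
  F: TP=26, FN=10+7+3+7+6=33 → 26/59 = 0.4407
Weighted-recall = Σ (supportᵢ/N)·recallᵢ with N=384: (79/384)·0.9114 + (66/384)·0.5758 + (64/384)·0.3750 + (76/384)·0.5921 + (40/384)·0.8500 + (59/384)·0.4407 = 0.622

0.622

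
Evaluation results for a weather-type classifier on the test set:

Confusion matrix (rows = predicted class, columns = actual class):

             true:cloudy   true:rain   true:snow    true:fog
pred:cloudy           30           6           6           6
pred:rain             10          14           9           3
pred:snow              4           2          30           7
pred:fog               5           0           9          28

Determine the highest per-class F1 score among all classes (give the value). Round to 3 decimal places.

0.651

Per-class F1 score (2·TP/(2·TP+FP+FN)):
  cloudy: TP=30, FP=6+6+6=18, FN=10+4+5=19 → 60/97 = 0.6186
  rain: TP=14, FP=10+9+3=22, FN=6+2+0=8 → 28/58 = 0.4828
  snow: TP=30, FP=4+2+7=13, FN=6+9+9=24 → 60/97 = 0.6186
  fog: TP=28, FP=5+0+9=14, FN=6+3+7=16 → 56/86 = 0.6512
Highest is class 'fog' with F1 score = 0.651.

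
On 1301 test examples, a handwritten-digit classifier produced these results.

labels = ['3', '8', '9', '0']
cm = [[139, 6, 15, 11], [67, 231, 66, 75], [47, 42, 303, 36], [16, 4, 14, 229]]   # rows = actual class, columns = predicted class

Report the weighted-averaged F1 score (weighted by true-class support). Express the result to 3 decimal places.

0.691

Per-class F1 score (2·TP/(2·TP+FP+FN)):
  3: TP=139, FP=67+47+16=130, FN=6+15+11=32 → 278/440 = 0.6318
  8: TP=231, FP=6+42+4=52, FN=67+66+75=208 → 462/722 = 0.6399
  9: TP=303, FP=15+66+14=95, FN=47+42+36=125 → 606/826 = 0.7337
  0: TP=229, FP=11+75+36=122, FN=16+4+14=34 → 458/614 = 0.7459
Weighted-F1 score = Σ (supportᵢ/N)·F1 scoreᵢ with N=1301: (171/1301)·0.6318 + (439/1301)·0.6399 + (428/1301)·0.7337 + (263/1301)·0.7459 = 0.691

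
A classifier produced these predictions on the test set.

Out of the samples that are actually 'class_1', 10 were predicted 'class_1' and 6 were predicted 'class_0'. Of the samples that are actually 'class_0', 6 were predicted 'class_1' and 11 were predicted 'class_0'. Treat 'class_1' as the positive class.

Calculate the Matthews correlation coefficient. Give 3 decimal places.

0.272

MCC = (TP·TN − FP·FN) / √((TP+FP)(TP+FN)(TN+FP)(TN+FN))
Numerator = 10·11 − 6·6 = 74
Denominator = √(16·16·17·17) = √73984 = 272.0000
MCC = 74 / 272.0000 = 0.272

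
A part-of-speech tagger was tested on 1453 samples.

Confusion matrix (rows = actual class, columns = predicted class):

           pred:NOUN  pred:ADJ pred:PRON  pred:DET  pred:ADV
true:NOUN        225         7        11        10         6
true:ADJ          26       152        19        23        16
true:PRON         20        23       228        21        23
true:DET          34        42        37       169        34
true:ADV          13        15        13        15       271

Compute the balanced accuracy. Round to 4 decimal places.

0.7200

Balanced accuracy = mean of per-class recall.
  NOUN: recall = 225/259 = 0.86873
  ADJ: recall = 152/236 = 0.64407
  PRON: recall = 228/315 = 0.72381
  DET: recall = 169/316 = 0.53481
  ADV: recall = 271/327 = 0.82875
Mean = (0.86873 + 0.64407 + 0.72381 + 0.53481 + 0.82875) / 5 = 0.7200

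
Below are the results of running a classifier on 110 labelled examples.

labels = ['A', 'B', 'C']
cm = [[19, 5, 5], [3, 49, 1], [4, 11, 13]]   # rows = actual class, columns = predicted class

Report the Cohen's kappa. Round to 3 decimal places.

0.567

Observed agreement pₒ = trace/N = 81/110 = 0.7364
Expected agreement pₑ = Σ (rowᵢ·colᵢ)/N² = (29·26 + 53·65 + 28·19)/110² = 0.3910
κ = (pₒ − pₑ)/(1 − pₑ) = (0.7364 − 0.3910)/(1 − 0.3910) = 0.567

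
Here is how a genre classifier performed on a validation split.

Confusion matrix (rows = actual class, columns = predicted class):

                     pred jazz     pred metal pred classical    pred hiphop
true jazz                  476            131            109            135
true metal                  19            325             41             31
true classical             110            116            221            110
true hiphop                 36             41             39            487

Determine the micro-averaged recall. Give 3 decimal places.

0.622

Micro-averaging pools counts across classes: ΣTP=1509, ΣFP=918, ΣFN=918.
Micro-recall = TP/(TP+FN) on pooled counts = 0.622 (equals overall accuracy in single-label multiclass).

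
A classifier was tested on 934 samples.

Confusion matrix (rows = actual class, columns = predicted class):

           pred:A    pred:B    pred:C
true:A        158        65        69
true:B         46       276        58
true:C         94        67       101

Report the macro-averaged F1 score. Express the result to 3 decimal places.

0.549

Per-class F1 score (2·TP/(2·TP+FP+FN)):
  A: TP=158, FP=46+94=140, FN=65+69=134 → 316/590 = 0.5356
  B: TP=276, FP=65+67=132, FN=46+58=104 → 552/788 = 0.7005
  C: TP=101, FP=69+58=127, FN=94+67=161 → 202/490 = 0.4122
Macro-F1 score = mean = (0.5356 + 0.7005 + 0.4122) / 3 = 0.549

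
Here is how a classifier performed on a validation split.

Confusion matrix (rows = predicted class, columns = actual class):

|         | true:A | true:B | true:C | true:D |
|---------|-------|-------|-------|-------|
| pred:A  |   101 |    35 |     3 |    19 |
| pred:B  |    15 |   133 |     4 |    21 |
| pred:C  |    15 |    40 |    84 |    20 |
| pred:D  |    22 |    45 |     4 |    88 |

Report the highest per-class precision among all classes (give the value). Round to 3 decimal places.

0.769

Per-class precision (TP/(TP+FP)):
  A: TP=101, FP=35+3+19=57 → 101/158 = 0.6392
  B: TP=133, FP=15+4+21=40 → 133/173 = 0.7688
  C: TP=84, FP=15+40+20=75 → 84/159 = 0.5283
  D: TP=88, FP=22+45+4=71 → 88/159 = 0.5535
Highest is class 'B' with precision = 0.769.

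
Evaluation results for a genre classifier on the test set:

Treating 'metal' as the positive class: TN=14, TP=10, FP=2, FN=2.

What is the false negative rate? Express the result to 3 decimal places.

0.167

FNR = FN/(FN+TP) = 2/(2+10) = 0.167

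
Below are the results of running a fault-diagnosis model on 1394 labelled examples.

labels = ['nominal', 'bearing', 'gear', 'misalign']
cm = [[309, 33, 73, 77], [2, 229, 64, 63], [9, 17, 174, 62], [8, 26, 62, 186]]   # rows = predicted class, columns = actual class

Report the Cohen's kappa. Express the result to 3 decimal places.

0.528

Observed agreement pₒ = trace/N = 898/1394 = 0.6442
Expected agreement pₑ = Σ (rowᵢ·colᵢ)/N² = (328·492 + 305·358 + 373·262 + 388·282)/1394² = 0.2458
κ = (pₒ − pₑ)/(1 − pₑ) = (0.6442 − 0.2458)/(1 − 0.2458) = 0.528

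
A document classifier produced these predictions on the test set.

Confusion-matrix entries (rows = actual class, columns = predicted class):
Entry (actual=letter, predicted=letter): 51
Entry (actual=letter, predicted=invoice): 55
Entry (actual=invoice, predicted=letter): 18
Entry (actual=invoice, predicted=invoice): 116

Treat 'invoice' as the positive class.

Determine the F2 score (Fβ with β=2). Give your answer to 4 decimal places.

Fβ = (1+β²)·TP / ((1+β²)·TP + β²·FN + FP), with β²=4
= 5·116 / (5·116 + 4·18 + 55) = 0.8204

0.8204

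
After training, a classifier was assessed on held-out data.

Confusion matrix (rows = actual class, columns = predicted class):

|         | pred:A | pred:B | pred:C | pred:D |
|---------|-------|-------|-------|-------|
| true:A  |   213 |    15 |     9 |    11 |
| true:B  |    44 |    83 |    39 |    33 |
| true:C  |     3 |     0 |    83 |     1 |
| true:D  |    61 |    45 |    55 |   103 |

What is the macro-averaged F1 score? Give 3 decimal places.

Per-class F1 score (2·TP/(2·TP+FP+FN)):
  A: TP=213, FP=44+3+61=108, FN=15+9+11=35 → 426/569 = 0.7487
  B: TP=83, FP=15+0+45=60, FN=44+39+33=116 → 166/342 = 0.4854
  C: TP=83, FP=9+39+55=103, FN=3+0+1=4 → 166/273 = 0.6081
  D: TP=103, FP=11+33+1=45, FN=61+45+55=161 → 206/412 = 0.5000
Macro-F1 score = mean = (0.7487 + 0.4854 + 0.6081 + 0.5000) / 4 = 0.586

0.586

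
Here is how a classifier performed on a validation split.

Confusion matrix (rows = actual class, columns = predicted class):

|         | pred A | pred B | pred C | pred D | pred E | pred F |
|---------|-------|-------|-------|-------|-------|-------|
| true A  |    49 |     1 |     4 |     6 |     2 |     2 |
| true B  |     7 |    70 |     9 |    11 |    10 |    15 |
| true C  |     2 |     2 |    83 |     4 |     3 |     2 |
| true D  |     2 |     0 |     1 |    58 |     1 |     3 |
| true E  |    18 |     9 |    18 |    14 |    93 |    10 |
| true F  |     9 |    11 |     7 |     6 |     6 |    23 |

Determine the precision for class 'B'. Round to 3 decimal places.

Take TP from the diagonal, FP from the rest of the 'B' prediction marginal, FN from the rest of the 'B' actual marginal.
precision = TP/(TP+FP).
B: TP=70, FP=1+2+0+9+11=23 → 70/93 = 0.7527

0.753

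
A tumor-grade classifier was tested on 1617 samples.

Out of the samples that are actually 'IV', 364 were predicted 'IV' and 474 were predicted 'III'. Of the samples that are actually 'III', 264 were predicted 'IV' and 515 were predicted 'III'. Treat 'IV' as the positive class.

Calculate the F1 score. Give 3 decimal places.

Precision = TP/(TP+FP) = 364/628 = 0.5796
Recall = TP/(TP+FN) = 364/838 = 0.4344
F1 = 2·TP/(2·TP+FP+FN) = 728/1466 = 0.497

0.497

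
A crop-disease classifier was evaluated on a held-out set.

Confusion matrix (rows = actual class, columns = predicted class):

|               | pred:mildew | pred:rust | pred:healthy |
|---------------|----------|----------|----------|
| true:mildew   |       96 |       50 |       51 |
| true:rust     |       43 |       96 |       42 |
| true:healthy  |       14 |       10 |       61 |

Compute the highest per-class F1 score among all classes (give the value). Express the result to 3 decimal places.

0.570

Per-class F1 score (2·TP/(2·TP+FP+FN)):
  mildew: TP=96, FP=43+14=57, FN=50+51=101 → 192/350 = 0.5486
  rust: TP=96, FP=50+10=60, FN=43+42=85 → 192/337 = 0.5697
  healthy: TP=61, FP=51+42=93, FN=14+10=24 → 122/239 = 0.5105
Highest is class 'rust' with F1 score = 0.570.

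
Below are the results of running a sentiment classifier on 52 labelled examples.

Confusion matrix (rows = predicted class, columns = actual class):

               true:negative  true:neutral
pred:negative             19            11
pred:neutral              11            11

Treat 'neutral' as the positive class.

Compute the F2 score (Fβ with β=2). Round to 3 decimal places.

0.500

Fβ = (1+β²)·TP / ((1+β²)·TP + β²·FN + FP), with β²=4
= 5·11 / (5·11 + 4·11 + 11) = 0.500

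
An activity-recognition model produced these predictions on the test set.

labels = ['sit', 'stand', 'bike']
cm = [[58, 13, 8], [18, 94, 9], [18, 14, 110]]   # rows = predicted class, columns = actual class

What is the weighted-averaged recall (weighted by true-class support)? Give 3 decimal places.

0.766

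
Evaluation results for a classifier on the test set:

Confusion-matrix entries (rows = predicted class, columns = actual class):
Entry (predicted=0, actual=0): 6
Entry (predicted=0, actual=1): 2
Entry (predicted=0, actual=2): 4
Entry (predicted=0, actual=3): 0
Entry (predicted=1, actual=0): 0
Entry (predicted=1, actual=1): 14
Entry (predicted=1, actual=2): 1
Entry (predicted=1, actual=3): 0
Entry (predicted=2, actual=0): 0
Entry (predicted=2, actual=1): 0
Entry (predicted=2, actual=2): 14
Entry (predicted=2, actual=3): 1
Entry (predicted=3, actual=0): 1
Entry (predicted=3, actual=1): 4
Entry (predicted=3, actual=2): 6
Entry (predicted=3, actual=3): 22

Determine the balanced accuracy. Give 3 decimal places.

Balanced accuracy = mean of per-class recall.
  0: recall = 6/7 = 0.8571
  1: recall = 14/20 = 0.7000
  2: recall = 14/25 = 0.5600
  3: recall = 22/23 = 0.9565
Mean = (0.8571 + 0.7000 + 0.5600 + 0.9565) / 4 = 0.768

0.768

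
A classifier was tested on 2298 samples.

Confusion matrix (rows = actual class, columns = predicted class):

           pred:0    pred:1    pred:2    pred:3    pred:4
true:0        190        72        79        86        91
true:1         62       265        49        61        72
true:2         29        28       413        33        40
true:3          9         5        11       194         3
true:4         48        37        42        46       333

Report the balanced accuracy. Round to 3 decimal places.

Balanced accuracy = mean of per-class recall.
  0: recall = 190/518 = 0.3668
  1: recall = 265/509 = 0.5206
  2: recall = 413/543 = 0.7606
  3: recall = 194/222 = 0.8739
  4: recall = 333/506 = 0.6581
Mean = (0.3668 + 0.5206 + 0.7606 + 0.8739 + 0.6581) / 5 = 0.636

0.636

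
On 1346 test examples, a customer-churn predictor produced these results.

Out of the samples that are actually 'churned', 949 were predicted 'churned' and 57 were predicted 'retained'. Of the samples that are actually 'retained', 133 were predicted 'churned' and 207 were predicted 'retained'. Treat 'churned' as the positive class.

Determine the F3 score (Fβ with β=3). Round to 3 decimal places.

0.936

Fβ = (1+β²)·TP / ((1+β²)·TP + β²·FN + FP), with β²=9
= 10·949 / (10·949 + 9·57 + 133) = 0.936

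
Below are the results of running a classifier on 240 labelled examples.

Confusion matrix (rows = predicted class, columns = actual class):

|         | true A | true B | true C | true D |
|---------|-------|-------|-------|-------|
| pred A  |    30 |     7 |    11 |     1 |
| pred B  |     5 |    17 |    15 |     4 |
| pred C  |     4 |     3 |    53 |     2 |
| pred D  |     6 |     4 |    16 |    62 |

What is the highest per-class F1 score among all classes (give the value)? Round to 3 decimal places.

Per-class F1 score (2·TP/(2·TP+FP+FN)):
  A: TP=30, FP=7+11+1=19, FN=5+4+6=15 → 60/94 = 0.6383
  B: TP=17, FP=5+15+4=24, FN=7+3+4=14 → 34/72 = 0.4722
  C: TP=53, FP=4+3+2=9, FN=11+15+16=42 → 106/157 = 0.6752
  D: TP=62, FP=6+4+16=26, FN=1+4+2=7 → 124/157 = 0.7898
Highest is class 'D' with F1 score = 0.790.

0.790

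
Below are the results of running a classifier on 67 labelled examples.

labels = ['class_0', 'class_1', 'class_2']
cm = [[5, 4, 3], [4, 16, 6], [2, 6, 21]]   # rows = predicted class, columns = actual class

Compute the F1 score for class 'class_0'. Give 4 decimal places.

0.4348

One-vs-rest for 'class_0': TP = diagonal; FP = other classes predicted 'class_0'; FN = 'class_0' predicted as other.
F1 score = 2·TP/(2·TP+FP+FN).
class_0: TP=5, FP=4+3=7, FN=4+2=6 → 10/23 = 0.43478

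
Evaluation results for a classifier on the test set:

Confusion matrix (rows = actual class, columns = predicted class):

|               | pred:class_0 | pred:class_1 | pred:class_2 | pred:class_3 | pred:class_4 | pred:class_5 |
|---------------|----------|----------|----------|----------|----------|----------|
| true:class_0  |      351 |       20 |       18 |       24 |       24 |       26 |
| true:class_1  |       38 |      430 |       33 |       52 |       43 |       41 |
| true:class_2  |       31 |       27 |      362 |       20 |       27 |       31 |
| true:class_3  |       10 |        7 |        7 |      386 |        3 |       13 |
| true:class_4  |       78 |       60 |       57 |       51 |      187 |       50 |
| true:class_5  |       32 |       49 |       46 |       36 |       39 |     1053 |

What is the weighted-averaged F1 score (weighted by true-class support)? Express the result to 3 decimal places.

0.730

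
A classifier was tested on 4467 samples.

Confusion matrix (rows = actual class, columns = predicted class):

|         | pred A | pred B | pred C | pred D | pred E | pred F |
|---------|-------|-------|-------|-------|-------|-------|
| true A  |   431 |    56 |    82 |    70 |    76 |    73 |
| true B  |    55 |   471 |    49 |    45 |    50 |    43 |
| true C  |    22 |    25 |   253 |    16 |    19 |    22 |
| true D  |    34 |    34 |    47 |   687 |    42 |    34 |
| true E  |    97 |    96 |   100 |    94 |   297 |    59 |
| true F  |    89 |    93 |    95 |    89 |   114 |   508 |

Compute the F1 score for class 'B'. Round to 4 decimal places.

0.6331

Take TP from the diagonal, FP from the rest of the 'B' prediction marginal, FN from the rest of the 'B' actual marginal.
F1 score = 2·TP/(2·TP+FP+FN).
B: TP=471, FP=56+25+34+96+93=304, FN=55+49+45+50+43=242 → 942/1488 = 0.63306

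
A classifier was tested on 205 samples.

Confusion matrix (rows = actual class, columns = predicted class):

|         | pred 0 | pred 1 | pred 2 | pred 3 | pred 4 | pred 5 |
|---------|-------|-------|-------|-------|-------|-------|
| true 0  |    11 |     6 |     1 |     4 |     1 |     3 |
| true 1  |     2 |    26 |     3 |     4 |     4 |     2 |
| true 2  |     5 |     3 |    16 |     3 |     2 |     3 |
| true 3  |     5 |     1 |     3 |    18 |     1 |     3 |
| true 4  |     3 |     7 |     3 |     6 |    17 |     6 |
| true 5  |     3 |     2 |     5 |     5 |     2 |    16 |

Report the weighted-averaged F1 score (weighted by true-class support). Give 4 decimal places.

Per-class F1 score (2·TP/(2·TP+FP+FN)):
  0: TP=11, FP=2+5+5+3+3=18, FN=6+1+4+1+3=15 → 22/55 = 0.40000
  1: TP=26, FP=6+3+1+7+2=19, FN=2+3+4+4+2=15 → 52/86 = 0.60465
  2: TP=16, FP=1+3+3+3+5=15, FN=5+3+3+2+3=16 → 32/63 = 0.50794
  3: TP=18, FP=4+4+3+6+5=22, FN=5+1+3+1+3=13 → 36/71 = 0.50704
  4: TP=17, FP=1+4+2+1+2=10, FN=3+7+3+6+6=25 → 34/69 = 0.49275
  5: TP=16, FP=3+2+3+3+6=17, FN=3+2+5+5+2=17 → 32/66 = 0.48485
Weighted-F1 score = Σ (supportᵢ/N)·F1 scoreᵢ with N=205: (26/205)·0.40000 + (41/205)·0.60465 + (32/205)·0.50794 + (31/205)·0.50704 + (42/205)·0.49275 + (33/205)·0.48485 = 0.5066

0.5066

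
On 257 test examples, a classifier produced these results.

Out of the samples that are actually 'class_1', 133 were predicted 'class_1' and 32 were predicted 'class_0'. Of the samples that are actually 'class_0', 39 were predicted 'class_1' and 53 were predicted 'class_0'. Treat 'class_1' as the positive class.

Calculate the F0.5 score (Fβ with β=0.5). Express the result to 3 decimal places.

0.780

Fβ = (1+β²)·TP / ((1+β²)·TP + β²·FN + FP), with β²=1/4
= 1.25·133 / (1.25·133 + 0.25·32 + 39) = 0.780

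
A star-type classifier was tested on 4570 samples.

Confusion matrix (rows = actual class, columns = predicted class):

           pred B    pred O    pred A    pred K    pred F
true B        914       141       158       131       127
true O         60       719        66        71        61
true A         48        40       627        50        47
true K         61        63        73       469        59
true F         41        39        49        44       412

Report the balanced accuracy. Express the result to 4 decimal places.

Balanced accuracy = mean of per-class recall.
  B: recall = 914/1471 = 0.62135
  O: recall = 719/977 = 0.73593
  A: recall = 627/812 = 0.77217
  K: recall = 469/725 = 0.64690
  F: recall = 412/585 = 0.70427
Mean = (0.62135 + 0.73593 + 0.77217 + 0.64690 + 0.70427) / 5 = 0.6961

0.6961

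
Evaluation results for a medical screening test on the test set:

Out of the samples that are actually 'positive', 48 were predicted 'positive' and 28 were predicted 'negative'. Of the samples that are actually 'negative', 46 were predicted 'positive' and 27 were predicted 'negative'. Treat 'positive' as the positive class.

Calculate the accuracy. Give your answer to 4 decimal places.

Accuracy = (TP+TN)/N = (48+27)/149 = 0.5034

0.5034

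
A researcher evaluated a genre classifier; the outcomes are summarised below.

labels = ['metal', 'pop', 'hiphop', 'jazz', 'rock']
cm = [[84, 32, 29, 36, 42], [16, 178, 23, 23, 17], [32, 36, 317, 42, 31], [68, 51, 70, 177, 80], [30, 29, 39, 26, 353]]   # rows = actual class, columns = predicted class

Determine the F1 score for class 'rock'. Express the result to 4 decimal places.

0.7060

One-vs-rest for 'rock': TP = diagonal; FP = other classes predicted 'rock'; FN = 'rock' predicted as other.
F1 score = 2·TP/(2·TP+FP+FN).
rock: TP=353, FP=42+17+31+80=170, FN=30+29+39+26=124 → 706/1000 = 0.70600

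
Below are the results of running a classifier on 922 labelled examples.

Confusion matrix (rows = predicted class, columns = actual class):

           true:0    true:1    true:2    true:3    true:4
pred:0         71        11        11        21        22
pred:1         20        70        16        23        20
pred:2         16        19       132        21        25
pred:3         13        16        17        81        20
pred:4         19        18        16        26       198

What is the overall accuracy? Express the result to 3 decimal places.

0.599

Accuracy = trace / total = (71+70+132+81+198=552) / 922 = 552/922 = 0.599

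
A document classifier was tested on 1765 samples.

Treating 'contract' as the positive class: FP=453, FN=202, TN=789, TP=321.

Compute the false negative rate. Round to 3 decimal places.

0.386

FNR = FN/(FN+TP) = 202/(202+321) = 0.386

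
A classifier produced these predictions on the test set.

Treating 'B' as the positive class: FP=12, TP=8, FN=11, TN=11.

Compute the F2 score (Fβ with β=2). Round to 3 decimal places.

0.417

Fβ = (1+β²)·TP / ((1+β²)·TP + β²·FN + FP), with β²=4
= 5·8 / (5·8 + 4·11 + 12) = 0.417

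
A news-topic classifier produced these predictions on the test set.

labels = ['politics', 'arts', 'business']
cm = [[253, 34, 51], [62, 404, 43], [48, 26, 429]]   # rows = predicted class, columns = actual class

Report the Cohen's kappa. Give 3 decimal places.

Observed agreement pₒ = trace/N = 1086/1350 = 0.8044
Expected agreement pₑ = Σ (rowᵢ·colᵢ)/N² = (363·338 + 464·509 + 523·503)/1350² = 0.3413
κ = (pₒ − pₑ)/(1 − pₑ) = (0.8044 − 0.3413)/(1 − 0.3413) = 0.703

0.703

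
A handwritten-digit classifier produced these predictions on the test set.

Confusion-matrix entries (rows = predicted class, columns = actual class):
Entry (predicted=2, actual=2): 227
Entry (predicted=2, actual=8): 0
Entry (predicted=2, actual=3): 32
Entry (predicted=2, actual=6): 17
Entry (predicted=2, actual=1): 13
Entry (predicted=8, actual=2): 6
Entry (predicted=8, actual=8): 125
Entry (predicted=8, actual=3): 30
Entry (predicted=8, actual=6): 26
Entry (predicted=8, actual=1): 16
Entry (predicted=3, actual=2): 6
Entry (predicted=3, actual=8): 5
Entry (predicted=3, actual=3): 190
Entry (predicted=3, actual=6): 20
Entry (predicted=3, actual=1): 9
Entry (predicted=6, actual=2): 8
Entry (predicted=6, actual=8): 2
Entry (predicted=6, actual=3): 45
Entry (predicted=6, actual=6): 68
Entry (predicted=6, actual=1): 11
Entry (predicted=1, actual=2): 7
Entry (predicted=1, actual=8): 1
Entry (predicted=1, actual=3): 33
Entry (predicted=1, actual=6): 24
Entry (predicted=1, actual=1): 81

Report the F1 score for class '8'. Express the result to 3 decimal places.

0.744

Treat '8' as positive and all other classes as negative.
F1 score = 2·TP/(2·TP+FP+FN).
8: TP=125, FP=6+30+26+16=78, FN=0+5+2+1=8 → 250/336 = 0.7440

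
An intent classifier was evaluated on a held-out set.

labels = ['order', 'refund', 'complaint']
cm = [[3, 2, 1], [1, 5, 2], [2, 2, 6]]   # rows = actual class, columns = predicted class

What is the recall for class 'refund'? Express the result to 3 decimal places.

0.625

Take TP from the diagonal, FP from the rest of the 'refund' prediction marginal, FN from the rest of the 'refund' actual marginal.
recall = TP/(TP+FN).
refund: TP=5, FN=1+2=3 → 5/8 = 0.6250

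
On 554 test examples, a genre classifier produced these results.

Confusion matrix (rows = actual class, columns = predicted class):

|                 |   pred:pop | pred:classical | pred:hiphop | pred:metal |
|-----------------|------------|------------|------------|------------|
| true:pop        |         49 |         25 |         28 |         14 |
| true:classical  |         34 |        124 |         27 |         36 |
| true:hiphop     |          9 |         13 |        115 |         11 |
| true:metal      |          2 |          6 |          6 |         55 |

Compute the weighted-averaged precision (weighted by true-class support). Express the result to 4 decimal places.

0.6372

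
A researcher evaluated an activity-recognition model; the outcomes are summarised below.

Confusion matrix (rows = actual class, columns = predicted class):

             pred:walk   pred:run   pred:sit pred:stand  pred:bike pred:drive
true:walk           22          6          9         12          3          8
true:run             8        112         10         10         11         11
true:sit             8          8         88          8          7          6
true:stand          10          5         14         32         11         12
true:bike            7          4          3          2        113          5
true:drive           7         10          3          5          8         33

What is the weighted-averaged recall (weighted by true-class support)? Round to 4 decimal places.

Per-class recall (TP/(TP+FN)):
  walk: TP=22, FN=6+9+12+3+8=38 → 22/60 = 0.36667
  run: TP=112, FN=8+10+10+11+11=50 → 112/162 = 0.69136
  sit: TP=88, FN=8+8+8+7+6=37 → 88/125 = 0.70400
  stand: TP=32, FN=10+5+14+11+12=52 → 32/84 = 0.38095
  bike: TP=113, FN=7+4+3+2+5=21 → 113/134 = 0.84328
  drive: TP=33, FN=7+10+3+5+8=33 → 33/66 = 0.50000
Weighted-recall = Σ (supportᵢ/N)·recallᵢ with N=631: (60/631)·0.36667 + (162/631)·0.69136 + (125/631)·0.70400 + (84/631)·0.38095 + (134/631)·0.84328 + (66/631)·0.50000 = 0.6339

0.6339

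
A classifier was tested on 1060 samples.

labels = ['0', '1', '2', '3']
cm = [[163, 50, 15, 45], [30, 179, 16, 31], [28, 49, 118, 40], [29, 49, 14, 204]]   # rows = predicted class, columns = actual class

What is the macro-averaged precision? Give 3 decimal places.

0.622

Per-class precision (TP/(TP+FP)):
  0: TP=163, FP=50+15+45=110 → 163/273 = 0.5971
  1: TP=179, FP=30+16+31=77 → 179/256 = 0.6992
  2: TP=118, FP=28+49+40=117 → 118/235 = 0.5021
  3: TP=204, FP=29+49+14=92 → 204/296 = 0.6892
Macro-precision = mean = (0.5971 + 0.6992 + 0.5021 + 0.6892) / 4 = 0.622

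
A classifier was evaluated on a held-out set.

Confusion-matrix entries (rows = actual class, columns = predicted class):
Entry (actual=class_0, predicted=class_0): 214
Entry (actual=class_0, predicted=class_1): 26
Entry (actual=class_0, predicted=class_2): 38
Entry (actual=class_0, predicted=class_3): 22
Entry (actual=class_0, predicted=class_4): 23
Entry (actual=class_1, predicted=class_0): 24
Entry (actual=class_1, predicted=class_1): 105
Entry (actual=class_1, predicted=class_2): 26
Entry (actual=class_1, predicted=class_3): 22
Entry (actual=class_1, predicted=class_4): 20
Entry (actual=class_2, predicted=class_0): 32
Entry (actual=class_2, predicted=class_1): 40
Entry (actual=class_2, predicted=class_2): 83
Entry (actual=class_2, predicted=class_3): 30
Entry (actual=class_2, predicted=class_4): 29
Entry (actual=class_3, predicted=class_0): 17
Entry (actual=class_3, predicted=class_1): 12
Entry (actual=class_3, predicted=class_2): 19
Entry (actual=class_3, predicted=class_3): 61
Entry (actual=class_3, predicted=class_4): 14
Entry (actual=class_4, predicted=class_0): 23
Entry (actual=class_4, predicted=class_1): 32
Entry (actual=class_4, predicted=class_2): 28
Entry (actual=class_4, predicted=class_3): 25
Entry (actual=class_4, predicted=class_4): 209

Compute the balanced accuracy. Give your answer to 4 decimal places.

Balanced accuracy = mean of per-class recall.
  class_0: recall = 214/323 = 0.66254
  class_1: recall = 105/197 = 0.53299
  class_2: recall = 83/214 = 0.38785
  class_3: recall = 61/123 = 0.49593
  class_4: recall = 209/317 = 0.65931
Mean = (0.66254 + 0.53299 + 0.38785 + 0.49593 + 0.65931) / 5 = 0.5477

0.5477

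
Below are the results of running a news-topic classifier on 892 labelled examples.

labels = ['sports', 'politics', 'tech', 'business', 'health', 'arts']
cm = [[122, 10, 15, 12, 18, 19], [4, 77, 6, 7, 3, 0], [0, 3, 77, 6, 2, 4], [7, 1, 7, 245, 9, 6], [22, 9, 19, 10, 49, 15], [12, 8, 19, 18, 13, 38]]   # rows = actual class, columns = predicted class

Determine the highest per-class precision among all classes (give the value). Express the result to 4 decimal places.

0.8221

Per-class precision (TP/(TP+FP)):
  sports: TP=122, FP=4+0+7+22+12=45 → 122/167 = 0.73054
  politics: TP=77, FP=10+3+1+9+8=31 → 77/108 = 0.71296
  tech: TP=77, FP=15+6+7+19+19=66 → 77/143 = 0.53846
  business: TP=245, FP=12+7+6+10+18=53 → 245/298 = 0.82215
  health: TP=49, FP=18+3+2+9+13=45 → 49/94 = 0.52128
  arts: TP=38, FP=19+0+4+6+15=44 → 38/82 = 0.46341
Highest is class 'business' with precision = 0.8221.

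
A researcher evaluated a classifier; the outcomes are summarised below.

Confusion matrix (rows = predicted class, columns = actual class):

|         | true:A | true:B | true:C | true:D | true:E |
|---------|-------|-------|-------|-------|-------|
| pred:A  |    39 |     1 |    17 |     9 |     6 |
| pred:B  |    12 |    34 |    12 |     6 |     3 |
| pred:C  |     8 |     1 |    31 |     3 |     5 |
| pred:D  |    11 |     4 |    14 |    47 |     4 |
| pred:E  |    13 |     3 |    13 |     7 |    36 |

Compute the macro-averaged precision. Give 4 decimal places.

0.5565

Per-class precision (TP/(TP+FP)):
  A: TP=39, FP=1+17+9+6=33 → 39/72 = 0.54167
  B: TP=34, FP=12+12+6+3=33 → 34/67 = 0.50746
  C: TP=31, FP=8+1+3+5=17 → 31/48 = 0.64583
  D: TP=47, FP=11+4+14+4=33 → 47/80 = 0.58750
  E: TP=36, FP=13+3+13+7=36 → 36/72 = 0.50000
Macro-precision = mean = (0.54167 + 0.50746 + 0.64583 + 0.58750 + 0.50000) / 5 = 0.5565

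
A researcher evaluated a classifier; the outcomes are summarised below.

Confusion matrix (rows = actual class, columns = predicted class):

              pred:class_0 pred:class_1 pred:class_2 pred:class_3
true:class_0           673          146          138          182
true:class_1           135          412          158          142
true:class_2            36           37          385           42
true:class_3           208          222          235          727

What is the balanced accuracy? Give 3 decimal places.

Balanced accuracy = mean of per-class recall.
  class_0: recall = 673/1139 = 0.5909
  class_1: recall = 412/847 = 0.4864
  class_2: recall = 385/500 = 0.7700
  class_3: recall = 727/1392 = 0.5223
Mean = (0.5909 + 0.4864 + 0.7700 + 0.5223) / 4 = 0.592

0.592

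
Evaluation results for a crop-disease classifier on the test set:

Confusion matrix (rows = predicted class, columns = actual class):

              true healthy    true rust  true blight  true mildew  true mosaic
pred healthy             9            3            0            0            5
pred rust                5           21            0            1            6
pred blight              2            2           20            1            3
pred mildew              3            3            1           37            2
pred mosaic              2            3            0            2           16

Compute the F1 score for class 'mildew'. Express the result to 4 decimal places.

0.8506

Take TP from the diagonal, FP from the rest of the 'mildew' prediction marginal, FN from the rest of the 'mildew' actual marginal.
F1 score = 2·TP/(2·TP+FP+FN).
mildew: TP=37, FP=3+3+1+2=9, FN=0+1+1+2=4 → 74/87 = 0.85057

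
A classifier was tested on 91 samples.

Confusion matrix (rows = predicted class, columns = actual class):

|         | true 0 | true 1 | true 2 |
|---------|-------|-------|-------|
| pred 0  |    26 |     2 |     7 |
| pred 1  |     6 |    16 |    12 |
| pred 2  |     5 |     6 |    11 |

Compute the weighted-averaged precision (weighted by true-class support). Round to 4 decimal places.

0.5910

Per-class precision (TP/(TP+FP)):
  0: TP=26, FP=2+7=9 → 26/35 = 0.74286
  1: TP=16, FP=6+12=18 → 16/34 = 0.47059
  2: TP=11, FP=5+6=11 → 11/22 = 0.50000
Weighted-precision = Σ (supportᵢ/N)·precisionᵢ with N=91: (37/91)·0.74286 + (24/91)·0.47059 + (30/91)·0.50000 = 0.5910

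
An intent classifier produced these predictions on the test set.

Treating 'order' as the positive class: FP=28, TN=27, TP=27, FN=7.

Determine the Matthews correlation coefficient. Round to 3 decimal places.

0.285

MCC = (TP·TN − FP·FN) / √((TP+FP)(TP+FN)(TN+FP)(TN+FN))
Numerator = 27·27 − 28·7 = 533
Denominator = √(55·34·55·34) = √3496900 = 1870.0000
MCC = 533 / 1870.0000 = 0.285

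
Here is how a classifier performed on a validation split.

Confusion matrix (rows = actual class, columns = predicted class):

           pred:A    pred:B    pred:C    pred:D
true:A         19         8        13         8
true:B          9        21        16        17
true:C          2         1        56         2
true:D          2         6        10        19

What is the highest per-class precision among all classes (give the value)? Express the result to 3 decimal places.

0.594

Per-class precision (TP/(TP+FP)):
  A: TP=19, FP=9+2+2=13 → 19/32 = 0.5938
  B: TP=21, FP=8+1+6=15 → 21/36 = 0.5833
  C: TP=56, FP=13+16+10=39 → 56/95 = 0.5895
  D: TP=19, FP=8+17+2=27 → 19/46 = 0.4130
Highest is class 'A' with precision = 0.594.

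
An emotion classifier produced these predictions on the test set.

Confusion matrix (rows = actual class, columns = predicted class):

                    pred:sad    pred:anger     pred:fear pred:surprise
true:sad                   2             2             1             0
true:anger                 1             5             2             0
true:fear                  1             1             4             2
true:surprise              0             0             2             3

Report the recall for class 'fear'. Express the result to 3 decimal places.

0.500

One-vs-rest for 'fear': TP = diagonal; FP = other classes predicted 'fear'; FN = 'fear' predicted as other.
recall = TP/(TP+FN).
fear: TP=4, FN=1+1+2=4 → 4/8 = 0.5000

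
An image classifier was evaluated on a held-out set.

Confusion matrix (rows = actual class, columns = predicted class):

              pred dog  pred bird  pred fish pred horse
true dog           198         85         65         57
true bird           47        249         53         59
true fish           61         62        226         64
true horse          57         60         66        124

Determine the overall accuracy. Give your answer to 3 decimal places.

Accuracy = trace / total = (198+249+226+124=797) / 1533 = 797/1533 = 0.520

0.520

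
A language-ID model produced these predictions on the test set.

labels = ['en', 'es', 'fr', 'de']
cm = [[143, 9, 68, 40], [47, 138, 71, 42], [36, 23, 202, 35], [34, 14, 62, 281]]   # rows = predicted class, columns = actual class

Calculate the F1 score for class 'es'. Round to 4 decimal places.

Treat 'es' as positive and all other classes as negative.
F1 score = 2·TP/(2·TP+FP+FN).
es: TP=138, FP=47+71+42=160, FN=9+23+14=46 → 276/482 = 0.57261

0.5726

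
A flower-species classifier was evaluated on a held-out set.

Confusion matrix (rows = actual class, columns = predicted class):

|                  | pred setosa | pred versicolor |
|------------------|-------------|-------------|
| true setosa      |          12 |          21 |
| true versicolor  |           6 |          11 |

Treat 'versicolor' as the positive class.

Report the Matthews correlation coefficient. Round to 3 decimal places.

0.011

MCC = (TP·TN − FP·FN) / √((TP+FP)(TP+FN)(TN+FP)(TN+FN))
Numerator = 11·12 − 21·6 = 6
Denominator = √(32·17·33·18) = √323136 = 568.4505
MCC = 6 / 568.4505 = 0.011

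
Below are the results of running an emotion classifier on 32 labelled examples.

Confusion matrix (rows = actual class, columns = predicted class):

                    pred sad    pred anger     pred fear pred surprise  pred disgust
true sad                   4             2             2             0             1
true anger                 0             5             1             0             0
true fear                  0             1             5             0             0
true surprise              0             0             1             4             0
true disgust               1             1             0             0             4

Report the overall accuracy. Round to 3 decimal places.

0.688

Accuracy = trace / total = (4+5+5+4+4=22) / 32 = 22/32 = 0.688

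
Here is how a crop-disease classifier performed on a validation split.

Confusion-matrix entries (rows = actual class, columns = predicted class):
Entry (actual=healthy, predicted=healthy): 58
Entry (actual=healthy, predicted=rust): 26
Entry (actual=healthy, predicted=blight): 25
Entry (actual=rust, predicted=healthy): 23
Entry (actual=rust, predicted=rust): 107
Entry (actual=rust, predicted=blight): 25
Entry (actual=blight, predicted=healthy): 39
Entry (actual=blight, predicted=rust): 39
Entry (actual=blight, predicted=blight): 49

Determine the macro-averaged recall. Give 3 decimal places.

Per-class recall (TP/(TP+FN)):
  healthy: TP=58, FN=26+25=51 → 58/109 = 0.5321
  rust: TP=107, FN=23+25=48 → 107/155 = 0.6903
  blight: TP=49, FN=39+39=78 → 49/127 = 0.3858
Macro-recall = mean = (0.5321 + 0.6903 + 0.3858) / 3 = 0.536

0.536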